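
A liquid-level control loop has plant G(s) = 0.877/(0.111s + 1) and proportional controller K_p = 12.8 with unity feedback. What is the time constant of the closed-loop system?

τ = 0.00908 s

Closed loop: T(s) = K_p·G/(1+K_p·G) = 11.23/(0.111s + 1 + 11.23), with pole at s = −(1 + 11.23)/0.111 = −110.1.
Closed-loop time constant τ = 1/110.1 = 0.00908 s.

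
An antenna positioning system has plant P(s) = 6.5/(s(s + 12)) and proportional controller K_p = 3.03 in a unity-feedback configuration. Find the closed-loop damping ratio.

ζ = 1.35

1 + K_p·P(s) = 0 gives s² + 12s + 19.7 = 0.
So ω_n² = 19.7 ⇒ ω_n = 4.438 rad/s, and ζ = 12/(2ω_n) = 1.35.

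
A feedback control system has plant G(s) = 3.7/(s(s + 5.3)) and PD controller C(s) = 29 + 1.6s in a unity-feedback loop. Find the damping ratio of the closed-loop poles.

Forward path: (29 + 1.6s)·3.7/(s(s+5.3)). The closed-loop characteristic equation is s² + (5.3 + 3.7·1.6)s + 3.7·29 = 0.
That is s² + 11.22s + 107.3 = 0, so ω_n = 10.36 rad/s and ζ = 11.22/(2·10.36) = 0.5416.

ζ = 0.542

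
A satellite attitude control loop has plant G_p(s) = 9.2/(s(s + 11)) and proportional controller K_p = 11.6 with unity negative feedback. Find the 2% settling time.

T_s ≈ 0.727 s

From 1 + K_pG_p(s) = 0: s² + 11s + 106.7 = 0 ⇒ ω_n = 10.33, ζ = 0.5324.
2% settling time T_s ≈ 4/(ζω_n) = 4/5.5 = 0.727 s.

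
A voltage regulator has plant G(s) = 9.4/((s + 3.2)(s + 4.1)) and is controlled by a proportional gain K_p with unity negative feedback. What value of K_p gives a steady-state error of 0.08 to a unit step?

Steady-state error for a unit step on this type-0 loop is 1/(1 + K_p·G(0)).
G(0) = 0.7165. Require 1/(1 + K_p·0.7165) = 0.08, so 1 + 0.7165·K_p = 12.5.
K_p = (12.5 − 1)/0.7165 = 16.1.

K_p = 16.1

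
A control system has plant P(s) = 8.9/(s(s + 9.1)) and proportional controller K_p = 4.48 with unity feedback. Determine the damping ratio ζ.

1 + K_p·P(s) = 0 gives s² + 9.1s + 39.87 = 0.
Matching s² + 2ζω_n s + ω_n²: ω_n = √39.87 = 6.314 rad/s and 2ζω_n = 9.1, so ζ = 9.1/(2·6.314) = 0.721.

ζ = 0.721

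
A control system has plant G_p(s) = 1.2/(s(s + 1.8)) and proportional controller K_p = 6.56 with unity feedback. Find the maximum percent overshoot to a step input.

34.5%

The closed-loop denominator s² + 1.8s + 7.872 gives ω_n = √7.872 = 2.806 and ζ = 1.8/(2ω_n) = 0.3208.
%OS = 100·exp(−πζ/√(1−ζ²)) = 100·exp(−π·0.3208/√0.8971) = 34.5%.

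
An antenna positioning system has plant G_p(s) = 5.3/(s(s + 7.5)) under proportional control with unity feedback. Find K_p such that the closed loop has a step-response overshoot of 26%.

From %OS = 100·exp(−πζ/√(1−ζ²)) = 26%, ζ = −ln(0.26)/√(π²+ln²(0.26)) = 0.3941.
Characteristic equation s² + 7.5s + 5.3K_p = 0 gives ζ = 7.5/(2√(5.3K_p)).
Setting ζ = 0.3941: √(5.3K_p) = 7.5/(2·0.3941) = 9.516, so K_p = 90.55/5.3 = 17.1.

K_p = 17.1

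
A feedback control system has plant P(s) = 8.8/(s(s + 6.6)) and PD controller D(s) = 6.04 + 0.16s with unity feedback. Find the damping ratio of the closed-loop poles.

Forward path: (6.04 + 0.16s)·8.8/(s(s+6.6)). The closed-loop characteristic equation is s² + (6.6 + 8.8·0.16)s + 8.8·6.04 = 0.
That is s² + 8.008s + 53.15 = 0, so ω_n = 7.291 rad/s and ζ = 8.008/(2·7.291) = 0.5492.

ζ = 0.549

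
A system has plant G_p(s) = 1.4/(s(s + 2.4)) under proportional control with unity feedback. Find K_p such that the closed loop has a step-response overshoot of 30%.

From %OS = 100·exp(−πζ/√(1−ζ²)) = 30%, ζ = −ln(0.3)/√(π²+ln²(0.3)) = 0.3579.
Characteristic equation s² + 2.4s + 1.4K_p = 0 gives ζ = 2.4/(2√(1.4K_p)).
Setting ζ = 0.3579: √(1.4K_p) = 2.4/(2·0.3579) = 3.353, so K_p = 11.24/1.4 = 8.03.

K_p = 8.03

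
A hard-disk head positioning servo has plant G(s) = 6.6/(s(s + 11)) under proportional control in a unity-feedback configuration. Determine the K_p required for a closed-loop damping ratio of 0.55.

K_p = 15.2

Closed-loop characteristic equation: s² + 11s + K_p·6.6 = 0.
So ω_n = √(6.6K_p) and 2ζω_n = 11, giving ζ = 11/(2√(6.6K_p)).
Setting ζ = 0.55: √(6.6K_p) = 11/(2·0.55) = 10, so K_p = 100/6.6 = 15.2.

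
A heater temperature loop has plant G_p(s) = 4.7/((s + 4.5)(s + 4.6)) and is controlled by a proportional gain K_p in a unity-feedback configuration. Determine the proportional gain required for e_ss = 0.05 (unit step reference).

For a type-0 loop with proportional control, e_ss = 1/(1 + K_p·G_p(0)).
G_p(0) = 0.2271. Require 1/(1 + K_p·0.2271) = 0.05, so 1 + 0.2271·K_p = 20.
K_p = (20 − 1)/0.2271 = 83.7.

K_p = 83.7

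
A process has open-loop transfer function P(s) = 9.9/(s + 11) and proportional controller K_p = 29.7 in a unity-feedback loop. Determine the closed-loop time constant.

Closed-loop transfer function: T(s) = K_p·P(s)/(1 + K_p·P(s)) = 294/(s + 11 + 294) = 294/(s + 305).
Time constant τ = 1/305 = 0.00328 s.

τ = 0.00328 s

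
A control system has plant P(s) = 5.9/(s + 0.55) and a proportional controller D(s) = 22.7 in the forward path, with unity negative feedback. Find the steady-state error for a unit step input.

The loop is type 0. Static position error constant K_pos = D(0)·P(0) = 22.7·10.73 = 243.5.
Steady-state error to a unit step: e_ss = 1/(1+K_pos) = 1/244.5 = 0.00409.

0.00409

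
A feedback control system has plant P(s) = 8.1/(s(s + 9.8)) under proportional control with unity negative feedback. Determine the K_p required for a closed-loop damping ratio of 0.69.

Closed-loop characteristic equation: s² + 9.8s + K_p·8.1 = 0.
So ω_n = √(8.1K_p) and 2ζω_n = 9.8, giving ζ = 9.8/(2√(8.1K_p)).
Setting ζ = 0.69: √(8.1K_p) = 9.8/(2·0.69) = 7.101, so K_p = 50.43/8.1 = 6.23.

K_p = 6.23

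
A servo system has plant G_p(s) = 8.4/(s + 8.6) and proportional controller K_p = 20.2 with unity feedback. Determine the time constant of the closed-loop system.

Closed-loop transfer function: T(s) = K_p·G_p(s)/(1 + K_p·G_p(s)) = 169.7/(s + 8.6 + 169.7) = 169.7/(s + 178.3).
Time constant τ = 1/178.3 = 0.00561 s.

τ = 0.00561 s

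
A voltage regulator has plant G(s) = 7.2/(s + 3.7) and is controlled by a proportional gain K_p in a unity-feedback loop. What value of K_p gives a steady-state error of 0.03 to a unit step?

K_p = 16.6

Steady-state error for a unit step on this type-0 loop is 1/(1 + K_p·G(0)).
G(0) = 1.946. Require 1/(1 + K_p·1.946) = 0.03, so 1 + 1.946·K_p = 33.33.
K_p = (33.33 − 1)/1.946 = 16.6.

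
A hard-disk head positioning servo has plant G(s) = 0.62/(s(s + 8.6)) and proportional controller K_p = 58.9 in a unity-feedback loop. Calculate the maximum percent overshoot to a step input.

4.15%

From 1 + K_pG(s) = 0: s² + 8.6s + 36.52 = 0 ⇒ ω_n = 6.043, ζ = 0.7116.
%OS = 100·exp(−πζ/√(1−ζ²)) = 100·exp(−π·0.7116/√0.4937) = 4.15%.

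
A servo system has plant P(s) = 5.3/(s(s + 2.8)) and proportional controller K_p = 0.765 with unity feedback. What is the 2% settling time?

T_s ≈ 2.86 s

Closed-loop characteristic equation: s² + 2.8s + 4.054 = 0, so ω_n = 2.014 rad/s and ζ = 2.8/(2·2.014) = 0.6953.
2% settling time T_s ≈ 4/(ζω_n) = 4/1.4 = 2.86 s.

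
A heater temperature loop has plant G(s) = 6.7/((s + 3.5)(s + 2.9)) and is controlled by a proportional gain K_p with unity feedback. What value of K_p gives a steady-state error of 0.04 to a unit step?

For a type-0 loop with proportional control, e_ss = 1/(1 + K_p·G(0)).
G(0) = 0.6601. Require 1/(1 + K_p·0.6601) = 0.04, so 1 + 0.6601·K_p = 25.
K_p = (25 − 1)/0.6601 = 36.4.

K_p = 36.4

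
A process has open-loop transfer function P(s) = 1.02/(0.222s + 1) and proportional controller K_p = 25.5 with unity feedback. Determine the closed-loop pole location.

s = -121.7

Closed loop: T(s) = K_p·P/(1+K_p·P) = 26.01/(0.222s + 1 + 26.01), with pole at s = −(1 + 26.01)/0.222 = −121.7.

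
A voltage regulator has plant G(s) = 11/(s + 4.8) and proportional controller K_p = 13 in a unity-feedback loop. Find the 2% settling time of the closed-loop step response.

T_s ≈ 0.0271 s

Closed-loop transfer function: T(s) = K_p·G(s)/(1 + K_p·G(s)) = 143/(s + 4.8 + 143) = 143/(s + 147.8).
Time constant τ = 1/147.8 = 0.006766 s, so the 2% settling time is about 4τ = 0.0271 s.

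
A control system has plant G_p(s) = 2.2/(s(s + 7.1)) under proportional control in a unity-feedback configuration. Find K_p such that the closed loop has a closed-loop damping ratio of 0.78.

Closed-loop characteristic equation: s² + 7.1s + K_p·2.2 = 0.
So ω_n = √(2.2K_p) and 2ζω_n = 7.1, giving ζ = 7.1/(2√(2.2K_p)).
Setting ζ = 0.78: √(2.2K_p) = 7.1/(2·0.78) = 4.551, so K_p = 20.71/2.2 = 9.42.

K_p = 9.42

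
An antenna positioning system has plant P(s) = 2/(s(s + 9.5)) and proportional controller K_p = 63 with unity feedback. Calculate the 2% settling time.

Closed-loop characteristic equation: s² + 9.5s + 126 = 0, so ω_n = 11.22 rad/s and ζ = 9.5/(2·11.22) = 0.4232.
2% settling time T_s ≈ 4/(ζω_n) = 4/4.75 = 0.842 s.

T_s ≈ 0.842 s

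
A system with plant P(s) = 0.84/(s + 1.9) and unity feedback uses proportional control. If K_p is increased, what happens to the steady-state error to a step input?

The position error constant K_pos = K_p·P(0) grows with K_p, and e_ss = 1/(1+K_pos) falls.

decrease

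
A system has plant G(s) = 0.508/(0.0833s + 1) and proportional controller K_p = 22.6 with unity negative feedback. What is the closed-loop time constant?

Closed loop: T(s) = K_p·G/(1+K_p·G) = 11.48/(0.0833s + 1 + 11.48), with pole at s = −(1 + 11.48)/0.0833 = −149.8.
Closed-loop time constant τ = 1/149.8 = 0.00667 s.

τ = 0.00667 s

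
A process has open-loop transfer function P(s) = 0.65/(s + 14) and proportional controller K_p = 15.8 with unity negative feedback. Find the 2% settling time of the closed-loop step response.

Closed-loop transfer function: T(s) = K_p·P(s)/(1 + K_p·P(s)) = 10.27/(s + 14 + 10.27) = 10.27/(s + 24.27).
Time constant τ = 1/24.27 = 0.0412 s, so the 2% settling time is about 4τ = 0.165 s.

T_s ≈ 0.165 s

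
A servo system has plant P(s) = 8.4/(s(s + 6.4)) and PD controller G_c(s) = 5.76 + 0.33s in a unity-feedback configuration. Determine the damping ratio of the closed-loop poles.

Forward path: (5.76 + 0.33s)·8.4/(s(s+6.4)). The closed-loop characteristic equation is s² + (6.4 + 8.4·0.33)s + 8.4·5.76 = 0.
That is s² + 9.172s + 48.38 = 0, so ω_n = 6.956 rad/s and ζ = 9.172/(2·6.956) = 0.6593.

ζ = 0.659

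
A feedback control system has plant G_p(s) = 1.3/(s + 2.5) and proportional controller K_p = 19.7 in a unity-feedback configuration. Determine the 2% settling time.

T_s ≈ 0.142 s

Closed-loop transfer function: T(s) = K_p·G_p(s)/(1 + K_p·G_p(s)) = 25.61/(s + 2.5 + 25.61) = 25.61/(s + 28.11).
Time constant τ = 1/28.11 = 0.03557 s, so the 2% settling time is about 4τ = 0.142 s.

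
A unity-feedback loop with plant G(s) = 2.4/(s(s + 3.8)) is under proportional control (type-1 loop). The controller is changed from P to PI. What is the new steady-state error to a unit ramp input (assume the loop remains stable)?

0

The integrator raises the loop to type 2, so K_v → ∞ and e_ss to a ramp is zero.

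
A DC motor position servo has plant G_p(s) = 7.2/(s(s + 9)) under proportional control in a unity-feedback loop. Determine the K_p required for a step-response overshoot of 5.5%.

From %OS = 100·exp(−πζ/√(1−ζ²)) = 5.5%, ζ = −ln(0.055)/√(π²+ln²(0.055)) = 0.6783.
Characteristic equation s² + 9s + 7.2K_p = 0 gives ζ = 9/(2√(7.2K_p)).
Setting ζ = 0.6783: √(7.2K_p) = 9/(2·0.6783) = 6.634, so K_p = 44.01/7.2 = 6.11.

K_p = 6.11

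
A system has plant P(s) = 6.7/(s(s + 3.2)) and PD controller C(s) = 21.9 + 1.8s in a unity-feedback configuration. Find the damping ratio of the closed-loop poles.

ζ = 0.63

Forward path: (21.9 + 1.8s)·6.7/(s(s+3.2)). The closed-loop characteristic equation is s² + (3.2 + 6.7·1.8)s + 6.7·21.9 = 0.
That is s² + 15.26s + 146.7 = 0, so ω_n = 12.11 rad/s and ζ = 15.26/(2·12.11) = 0.6299.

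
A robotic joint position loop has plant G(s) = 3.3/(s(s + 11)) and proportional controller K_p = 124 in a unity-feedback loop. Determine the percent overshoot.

41.2%

From 1 + K_pG(s) = 0: s² + 11s + 409.2 = 0 ⇒ ω_n = 20.23, ζ = 0.2719.
%OS = 100·exp(−πζ/√(1−ζ²)) = 100·exp(−π·0.2719/√0.9261) = 41.2%.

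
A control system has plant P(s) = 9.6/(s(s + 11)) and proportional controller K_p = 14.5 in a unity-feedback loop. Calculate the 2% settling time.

From 1 + K_pP(s) = 0: s² + 11s + 139.2 = 0 ⇒ ω_n = 11.8, ζ = 0.4662.
2% settling time T_s ≈ 4/(ζω_n) = 4/5.5 = 0.727 s.

T_s ≈ 0.727 s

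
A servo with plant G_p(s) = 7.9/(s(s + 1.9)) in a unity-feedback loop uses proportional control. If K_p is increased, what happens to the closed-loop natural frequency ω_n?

ω_n = √(7.9·K_p), which grows with K_p.

increase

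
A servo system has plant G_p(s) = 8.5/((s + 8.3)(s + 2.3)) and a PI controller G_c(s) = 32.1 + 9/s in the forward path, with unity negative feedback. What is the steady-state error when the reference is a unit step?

0

The open loop G_c(s)G_p(s) has a pole at the origin (type 1), so the static position error constant is infinite and e_ss = 1/(1+∞) = 0.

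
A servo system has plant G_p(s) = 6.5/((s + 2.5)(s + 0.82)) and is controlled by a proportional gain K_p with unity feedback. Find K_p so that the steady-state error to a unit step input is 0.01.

K_p = 31.2

The loop is type 0, so e_ss(step) = 1/(1 + K_pos) with K_pos = K_p·G_p(0).
G_p(0) = 3.171. Require 1/(1 + K_p·3.171) = 0.01, so 1 + 3.171·K_p = 100.
K_p = (100 − 1)/3.171 = 31.2.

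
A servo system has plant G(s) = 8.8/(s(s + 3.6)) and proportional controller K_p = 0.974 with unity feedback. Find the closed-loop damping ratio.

The closed-loop denominator is s(s+3.6) + 0.974·8.8 = s² + 3.6s + 8.571.
Matching s² + 2ζω_n s + ω_n²: ω_n = √8.571 = 2.928 rad/s and 2ζω_n = 3.6, so ζ = 3.6/(2·2.928) = 0.615.

ζ = 0.615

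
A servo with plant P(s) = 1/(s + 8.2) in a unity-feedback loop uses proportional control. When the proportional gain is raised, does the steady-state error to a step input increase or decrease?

decrease

e_ss = 1/(1 + K_p·P(0)); a larger K_p raises the denominator, so e_ss decreases.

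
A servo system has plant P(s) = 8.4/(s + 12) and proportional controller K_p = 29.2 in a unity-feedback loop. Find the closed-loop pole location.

Closed-loop transfer function: T(s) = K_p·P(s)/(1 + K_p·P(s)) = 245.3/(s + 12 + 245.3) = 245.3/(s + 257.3).
The closed-loop pole is at s = −257.3.

s = -257.3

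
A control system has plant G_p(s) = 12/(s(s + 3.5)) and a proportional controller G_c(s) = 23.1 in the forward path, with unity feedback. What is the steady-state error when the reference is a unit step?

The open loop G_c(s)G_p(s) has a pole at the origin (type 1), so the static position error constant is infinite and e_ss = 1/(1+∞) = 0.

0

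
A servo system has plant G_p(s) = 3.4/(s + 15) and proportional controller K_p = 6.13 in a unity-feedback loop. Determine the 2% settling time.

T_s ≈ 0.112 s

Closed-loop transfer function: T(s) = K_p·G_p(s)/(1 + K_p·G_p(s)) = 20.84/(s + 15 + 20.84) = 20.84/(s + 35.84).
Time constant τ = 1/35.84 = 0.0279 s, so the 2% settling time is about 4τ = 0.112 s.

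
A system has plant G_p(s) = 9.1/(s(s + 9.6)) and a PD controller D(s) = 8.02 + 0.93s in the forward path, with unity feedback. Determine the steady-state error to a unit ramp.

The loop has one pole at the origin (type 1). Velocity error constant K_v = lim_{s→0} s·D(s)G_p(s) = 8.02·9.1/9.6 = 7.602.
Steady-state error to a unit ramp: e_ss = 1/K_v = 0.132.

0.132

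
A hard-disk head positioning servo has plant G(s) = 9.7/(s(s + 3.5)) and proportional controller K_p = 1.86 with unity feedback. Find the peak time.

From 1 + K_pG(s) = 0: s² + 3.5s + 18.04 = 0 ⇒ ω_n = 4.248, ζ = 0.412.
Damped frequency ω_d = ω_n√(1−ζ²) = 3.87 rad/s, so peak time T_p = π/ω_d = 0.812 s.

T_p = 0.812 s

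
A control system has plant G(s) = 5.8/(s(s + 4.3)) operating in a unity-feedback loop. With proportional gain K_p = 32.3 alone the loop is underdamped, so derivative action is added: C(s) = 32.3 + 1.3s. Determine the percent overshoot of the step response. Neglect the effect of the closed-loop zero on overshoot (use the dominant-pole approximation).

Forward path: (32.3 + 1.3s)·5.8/(s(s+4.3)). The closed-loop characteristic equation is s² + (4.3 + 5.8·1.3)s + 5.8·32.3 = 0.
That is s² + 11.84s + 187.3 = 0, so ω_n = 13.69 rad/s and ζ = 11.84/(2·13.69) = 0.4325.
%OS = 100·exp(−πζ/√(1−ζ²)) = 22.2%.

22.2%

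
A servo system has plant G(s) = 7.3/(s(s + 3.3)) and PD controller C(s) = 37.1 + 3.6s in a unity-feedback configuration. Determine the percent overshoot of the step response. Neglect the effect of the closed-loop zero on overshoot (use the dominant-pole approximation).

0.16%

Forward path: (37.1 + 3.6s)·7.3/(s(s+3.3)). The closed-loop characteristic equation is s² + (3.3 + 7.3·3.6)s + 7.3·37.1 = 0.
That is s² + 29.58s + 270.8 = 0, so ω_n = 16.46 rad/s and ζ = 29.58/(2·16.46) = 0.8987.
%OS = 100·exp(−πζ/√(1−ζ²)) = 0.16%.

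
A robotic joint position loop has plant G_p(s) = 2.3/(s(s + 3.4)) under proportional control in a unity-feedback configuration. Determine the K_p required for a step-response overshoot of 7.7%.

From %OS = 100·exp(−πζ/√(1−ζ²)) = 7.7%, ζ = −ln(0.077)/√(π²+ln²(0.077)) = 0.6323.
Characteristic equation s² + 3.4s + 2.3K_p = 0 gives ζ = 3.4/(2√(2.3K_p)).
Setting ζ = 0.6323: √(2.3K_p) = 3.4/(2·0.6323) = 2.689, so K_p = 7.229/2.3 = 3.14.

K_p = 3.14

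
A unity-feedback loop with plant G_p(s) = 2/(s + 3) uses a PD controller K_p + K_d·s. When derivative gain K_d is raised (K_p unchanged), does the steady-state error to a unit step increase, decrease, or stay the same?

unchanged

At s = 0 the derivative term contributes nothing: C(0) = K_p regardless of K_d, so K_pos = K_p·G_p(0) and e_ss are unchanged.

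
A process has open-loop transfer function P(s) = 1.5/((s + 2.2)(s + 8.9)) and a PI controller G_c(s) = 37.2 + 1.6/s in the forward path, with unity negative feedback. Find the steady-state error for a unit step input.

0

The open loop G_c(s)P(s) has a pole at the origin (type 1), so the static position error constant is infinite and e_ss = 1/(1+∞) = 0.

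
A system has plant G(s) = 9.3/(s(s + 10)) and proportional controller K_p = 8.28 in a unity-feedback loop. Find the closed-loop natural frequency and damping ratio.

ω_n = 8.78 rad/s, ζ = 0.57

The closed-loop denominator is s(s+10) + 8.28·9.3 = s² + 10s + 77.
So ω_n² = 77 ⇒ ω_n = 8.775 rad/s, and ζ = 10/(2ω_n) = 0.57.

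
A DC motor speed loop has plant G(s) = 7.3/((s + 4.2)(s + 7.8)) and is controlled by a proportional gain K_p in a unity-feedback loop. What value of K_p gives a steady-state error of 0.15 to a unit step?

Steady-state error for a unit step on this type-0 loop is 1/(1 + K_p·G(0)).
G(0) = 0.2228. Require 1/(1 + K_p·0.2228) = 0.15, so 1 + 0.2228·K_p = 6.667.
K_p = (6.667 − 1)/0.2228 = 25.4.

K_p = 25.4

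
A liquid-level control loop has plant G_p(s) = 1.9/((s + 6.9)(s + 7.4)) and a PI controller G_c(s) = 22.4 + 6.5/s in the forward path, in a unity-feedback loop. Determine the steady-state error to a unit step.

The open loop G_c(s)G_p(s) has a pole at the origin (type 1), so the static position error constant is infinite and e_ss = 1/(1+∞) = 0.

0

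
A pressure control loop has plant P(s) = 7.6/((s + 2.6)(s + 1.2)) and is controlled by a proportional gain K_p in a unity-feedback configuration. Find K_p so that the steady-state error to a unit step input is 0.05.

The loop is type 0, so e_ss(step) = 1/(1 + K_pos) with K_pos = K_p·P(0).
P(0) = 2.436. Require 1/(1 + K_p·2.436) = 0.05, so 1 + 2.436·K_p = 20.
K_p = (20 − 1)/2.436 = 7.8.

K_p = 7.8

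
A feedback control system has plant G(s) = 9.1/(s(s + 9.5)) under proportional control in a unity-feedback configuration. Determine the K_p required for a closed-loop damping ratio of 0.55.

K_p = 8.2

Closed-loop characteristic equation: s² + 9.5s + K_p·9.1 = 0.
So ω_n = √(9.1K_p) and 2ζω_n = 9.5, giving ζ = 9.5/(2√(9.1K_p)).
Setting ζ = 0.55: √(9.1K_p) = 9.5/(2·0.55) = 8.636, so K_p = 74.59/9.1 = 8.2.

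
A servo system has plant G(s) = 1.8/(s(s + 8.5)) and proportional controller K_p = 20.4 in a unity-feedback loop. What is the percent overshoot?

Closed-loop characteristic equation: s² + 8.5s + 36.72 = 0, so ω_n = 6.06 rad/s and ζ = 8.5/(2·6.06) = 0.7014.
%OS = 100·exp(−πζ/√(1−ζ²)) = 100·exp(−π·0.7014/√0.5081) = 4.55%.

4.55%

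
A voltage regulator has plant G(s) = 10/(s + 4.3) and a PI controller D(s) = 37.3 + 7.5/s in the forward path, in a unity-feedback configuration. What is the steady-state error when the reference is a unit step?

The open loop D(s)G(s) has a pole at the origin (type 1), so the static position error constant is infinite and e_ss = 1/(1+∞) = 0.

0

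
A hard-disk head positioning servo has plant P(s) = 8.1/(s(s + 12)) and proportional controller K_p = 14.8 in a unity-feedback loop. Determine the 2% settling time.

T_s ≈ 0.667 s

From 1 + K_pP(s) = 0: s² + 12s + 119.9 = 0 ⇒ ω_n = 10.95, ζ = 0.548.
2% settling time T_s ≈ 4/(ζω_n) = 4/6 = 0.667 s.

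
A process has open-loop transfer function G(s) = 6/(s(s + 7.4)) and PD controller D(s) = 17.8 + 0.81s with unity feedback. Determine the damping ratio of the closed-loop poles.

Forward path: (17.8 + 0.81s)·6/(s(s+7.4)). The closed-loop characteristic equation is s² + (7.4 + 6·0.81)s + 6·17.8 = 0.
That is s² + 12.26s + 106.8 = 0, so ω_n = 10.33 rad/s and ζ = 12.26/(2·10.33) = 0.5932.

ζ = 0.593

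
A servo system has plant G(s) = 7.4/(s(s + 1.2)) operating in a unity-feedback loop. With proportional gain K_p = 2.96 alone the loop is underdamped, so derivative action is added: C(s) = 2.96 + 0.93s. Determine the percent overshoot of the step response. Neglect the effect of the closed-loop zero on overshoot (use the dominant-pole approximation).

Forward path: (2.96 + 0.93s)·7.4/(s(s+1.2)). The closed-loop characteristic equation is s² + (1.2 + 7.4·0.93)s + 7.4·2.96 = 0.
That is s² + 8.082s + 21.9 = 0, so ω_n = 4.68 rad/s and ζ = 8.082/(2·4.68) = 0.8634.
%OS = 100·exp(−πζ/√(1−ζ²)) = 0.462%.

0.462%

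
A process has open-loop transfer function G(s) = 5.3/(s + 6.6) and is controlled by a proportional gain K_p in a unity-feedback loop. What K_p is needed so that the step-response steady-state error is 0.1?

The loop is type 0, so e_ss(step) = 1/(1 + K_pos) with K_pos = K_p·G(0).
G(0) = 0.803. Require 1/(1 + K_p·0.803) = 0.1, so 1 + 0.803·K_p = 10.
K_p = (10 − 1)/0.803 = 11.2.

K_p = 11.2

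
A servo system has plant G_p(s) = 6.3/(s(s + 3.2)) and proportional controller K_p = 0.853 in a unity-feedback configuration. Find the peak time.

Closed-loop characteristic equation: s² + 3.2s + 5.374 = 0, so ω_n = 2.318 rad/s and ζ = 3.2/(2·2.318) = 0.6902.
Damped frequency ω_d = ω_n√(1−ζ²) = 1.677 rad/s, so peak time T_p = π/ω_d = 1.87 s.

T_p = 1.87 s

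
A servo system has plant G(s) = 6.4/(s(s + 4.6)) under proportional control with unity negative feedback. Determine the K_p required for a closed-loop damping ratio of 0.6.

K_p = 2.3

Closed-loop characteristic equation: s² + 4.6s + K_p·6.4 = 0.
So ω_n = √(6.4K_p) and 2ζω_n = 4.6, giving ζ = 4.6/(2√(6.4K_p)).
Setting ζ = 0.6: √(6.4K_p) = 4.6/(2·0.6) = 3.833, so K_p = 14.69/6.4 = 2.3.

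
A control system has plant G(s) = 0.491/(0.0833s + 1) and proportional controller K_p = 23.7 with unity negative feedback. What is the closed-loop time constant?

τ = 0.00659 s

Closed loop: T(s) = K_p·G/(1+K_p·G) = 11.64/(0.0833s + 1 + 11.64), with pole at s = −(1 + 11.64)/0.0833 = −151.7.
Closed-loop time constant τ = 1/151.7 = 0.00659 s.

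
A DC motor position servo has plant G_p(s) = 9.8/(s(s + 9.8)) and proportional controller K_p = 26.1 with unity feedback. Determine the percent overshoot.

Closed-loop characteristic equation: s² + 9.8s + 255.8 = 0, so ω_n = 15.99 rad/s and ζ = 9.8/(2·15.99) = 0.3064.
%OS = 100·exp(−πζ/√(1−ζ²)) = 100·exp(−π·0.3064/√0.9061) = 36.4%.

36.4%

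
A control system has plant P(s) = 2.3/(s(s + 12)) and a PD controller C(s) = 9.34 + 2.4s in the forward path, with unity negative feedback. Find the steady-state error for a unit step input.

The open loop C(s)P(s) has a pole at the origin (type 1), so the static position error constant is infinite and e_ss = 1/(1+∞) = 0.

0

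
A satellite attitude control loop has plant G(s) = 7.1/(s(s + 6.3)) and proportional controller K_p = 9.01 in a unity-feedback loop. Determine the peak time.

From 1 + K_pG(s) = 0: s² + 6.3s + 63.97 = 0 ⇒ ω_n = 7.998, ζ = 0.3938.
Damped frequency ω_d = ω_n√(1−ζ²) = 7.352 rad/s, so peak time T_p = π/ω_d = 0.427 s.

T_p = 0.427 s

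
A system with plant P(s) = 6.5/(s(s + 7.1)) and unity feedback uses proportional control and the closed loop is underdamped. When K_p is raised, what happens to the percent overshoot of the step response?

increase

ζ = 7.1/(2√(6.5K_p)) decreases as K_p grows; lower damping means more overshoot.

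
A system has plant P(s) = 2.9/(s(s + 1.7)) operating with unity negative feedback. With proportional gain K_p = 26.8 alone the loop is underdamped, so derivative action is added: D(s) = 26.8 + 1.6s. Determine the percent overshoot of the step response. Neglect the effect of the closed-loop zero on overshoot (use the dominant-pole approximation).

29.8%

Forward path: (26.8 + 1.6s)·2.9/(s(s+1.7)). The closed-loop characteristic equation is s² + (1.7 + 2.9·1.6)s + 2.9·26.8 = 0.
That is s² + 6.34s + 77.72 = 0, so ω_n = 8.816 rad/s and ζ = 6.34/(2·8.816) = 0.3596.
%OS = 100·exp(−πζ/√(1−ζ²)) = 29.8%.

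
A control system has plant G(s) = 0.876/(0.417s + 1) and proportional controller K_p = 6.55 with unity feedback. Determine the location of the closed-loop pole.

s = -16.16

Closed loop: T(s) = K_p·G/(1+K_p·G) = 5.738/(0.417s + 1 + 5.738), with pole at s = −(1 + 5.738)/0.417 = −16.16.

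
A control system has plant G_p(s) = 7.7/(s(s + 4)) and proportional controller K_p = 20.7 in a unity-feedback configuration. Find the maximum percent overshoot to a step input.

Closed-loop characteristic equation: s² + 4s + 159.4 = 0, so ω_n = 12.62 rad/s and ζ = 4/(2·12.62) = 0.1584.
%OS = 100·exp(−πζ/√(1−ζ²)) = 100·exp(−π·0.1584/√0.9749) = 60.4%.

60.4%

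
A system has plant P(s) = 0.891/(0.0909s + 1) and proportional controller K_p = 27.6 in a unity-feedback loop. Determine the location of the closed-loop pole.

s = -281.5

Closed loop: T(s) = K_p·P/(1+K_p·P) = 24.59/(0.0909s + 1 + 24.59), with pole at s = −(1 + 24.59)/0.0909 = −281.5.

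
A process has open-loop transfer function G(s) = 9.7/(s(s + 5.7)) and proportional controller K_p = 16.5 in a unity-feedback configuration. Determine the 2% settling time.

The closed-loop denominator s² + 5.7s + 160 gives ω_n = √160 = 12.65 and ζ = 5.7/(2ω_n) = 0.2253.
2% settling time T_s ≈ 4/(ζω_n) = 4/2.85 = 1.4 s.

T_s ≈ 1.4 s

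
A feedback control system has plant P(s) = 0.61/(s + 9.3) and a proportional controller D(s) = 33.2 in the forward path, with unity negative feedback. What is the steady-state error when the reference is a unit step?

0.315

The loop is type 0. Static position error constant K_pos = D(0)·P(0) = 33.2·0.06559 = 2.178.
Steady-state error to a unit step: e_ss = 1/(1+K_pos) = 1/3.178 = 0.315.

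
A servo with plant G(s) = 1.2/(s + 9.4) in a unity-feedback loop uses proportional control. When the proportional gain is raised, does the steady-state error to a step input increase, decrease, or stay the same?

decrease

e_ss = 1/(1 + K_p·G(0)); a larger K_p raises the denominator, so e_ss decreases.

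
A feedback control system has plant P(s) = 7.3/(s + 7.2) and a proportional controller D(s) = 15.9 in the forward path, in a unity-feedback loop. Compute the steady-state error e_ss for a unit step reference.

0.0584

The loop is type 0. Static position error constant K_pos = D(0)·P(0) = 15.9·1.014 = 16.12.
Steady-state error to a unit step: e_ss = 1/(1+K_pos) = 1/17.12 = 0.0584.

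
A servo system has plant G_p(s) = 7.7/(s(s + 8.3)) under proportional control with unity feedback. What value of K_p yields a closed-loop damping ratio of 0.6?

Closed-loop characteristic equation: s² + 8.3s + K_p·7.7 = 0.
So ω_n = √(7.7K_p) and 2ζω_n = 8.3, giving ζ = 8.3/(2√(7.7K_p)).
Setting ζ = 0.6: √(7.7K_p) = 8.3/(2·0.6) = 6.917, so K_p = 47.84/7.7 = 6.21.

K_p = 6.21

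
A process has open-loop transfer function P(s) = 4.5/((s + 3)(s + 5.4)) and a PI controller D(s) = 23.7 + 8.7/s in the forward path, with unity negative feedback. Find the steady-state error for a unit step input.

The open loop D(s)P(s) has a pole at the origin (type 1), so the static position error constant is infinite and e_ss = 1/(1+∞) = 0.

0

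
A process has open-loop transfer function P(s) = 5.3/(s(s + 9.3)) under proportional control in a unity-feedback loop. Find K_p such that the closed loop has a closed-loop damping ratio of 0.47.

Closed-loop characteristic equation: s² + 9.3s + K_p·5.3 = 0.
So ω_n = √(5.3K_p) and 2ζω_n = 9.3, giving ζ = 9.3/(2√(5.3K_p)).
Setting ζ = 0.47: √(5.3K_p) = 9.3/(2·0.47) = 9.894, so K_p = 97.88/5.3 = 18.5.

K_p = 18.5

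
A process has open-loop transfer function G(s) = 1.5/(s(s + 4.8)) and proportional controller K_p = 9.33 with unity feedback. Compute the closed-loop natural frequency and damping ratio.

1 + K_p·G(s) = 0 gives s² + 4.8s + 14 = 0.
Matching s² + 2ζω_n s + ω_n²: ω_n = √14 = 3.741 rad/s and 2ζω_n = 4.8, so ζ = 4.8/(2·3.741) = 0.642.

ω_n = 3.74 rad/s, ζ = 0.642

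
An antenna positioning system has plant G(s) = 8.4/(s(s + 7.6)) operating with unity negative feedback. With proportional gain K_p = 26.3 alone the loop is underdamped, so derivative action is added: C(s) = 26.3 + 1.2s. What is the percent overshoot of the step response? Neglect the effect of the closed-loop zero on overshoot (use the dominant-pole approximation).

9.79%

Forward path: (26.3 + 1.2s)·8.4/(s(s+7.6)). The closed-loop characteristic equation is s² + (7.6 + 8.4·1.2)s + 8.4·26.3 = 0.
That is s² + 17.68s + 220.9 = 0, so ω_n = 14.86 rad/s and ζ = 17.68/(2·14.86) = 0.5948.
%OS = 100·exp(−πζ/√(1−ζ²)) = 9.79%.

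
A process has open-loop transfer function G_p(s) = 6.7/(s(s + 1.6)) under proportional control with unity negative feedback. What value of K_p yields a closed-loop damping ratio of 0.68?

Closed-loop characteristic equation: s² + 1.6s + K_p·6.7 = 0.
So ω_n = √(6.7K_p) and 2ζω_n = 1.6, giving ζ = 1.6/(2√(6.7K_p)).
Setting ζ = 0.68: √(6.7K_p) = 1.6/(2·0.68) = 1.176, so K_p = 1.384/6.7 = 0.207.

K_p = 0.207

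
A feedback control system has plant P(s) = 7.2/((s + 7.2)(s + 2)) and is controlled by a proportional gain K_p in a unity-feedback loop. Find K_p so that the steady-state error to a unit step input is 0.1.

K_p = 18

The loop is type 0, so e_ss(step) = 1/(1 + K_pos) with K_pos = K_p·P(0).
P(0) = 0.5. Require 1/(1 + K_p·0.5) = 0.1, so 1 + 0.5·K_p = 10.
K_p = (10 − 1)/0.5 = 18.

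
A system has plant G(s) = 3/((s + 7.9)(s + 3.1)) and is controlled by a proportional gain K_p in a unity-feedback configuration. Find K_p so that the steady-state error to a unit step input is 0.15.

Steady-state error for a unit step on this type-0 loop is 1/(1 + K_p·G(0)).
G(0) = 0.1225. Require 1/(1 + K_p·0.1225) = 0.15, so 1 + 0.1225·K_p = 6.667.
K_p = (6.667 − 1)/0.1225 = 46.3.

K_p = 46.3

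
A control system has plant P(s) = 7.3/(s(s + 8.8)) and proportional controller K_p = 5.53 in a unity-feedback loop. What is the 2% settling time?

The closed-loop denominator s² + 8.8s + 40.37 gives ω_n = √40.37 = 6.354 and ζ = 8.8/(2ω_n) = 0.6925.
2% settling time T_s ≈ 4/(ζω_n) = 4/4.4 = 0.909 s.

T_s ≈ 0.909 s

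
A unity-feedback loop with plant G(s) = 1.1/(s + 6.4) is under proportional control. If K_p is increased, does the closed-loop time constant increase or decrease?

decrease

Closed-loop pole is at s = −(6.4+K_p·1.1); larger K_p moves it further left, so τ = 1/(6.4+K_p·1.1) decreases.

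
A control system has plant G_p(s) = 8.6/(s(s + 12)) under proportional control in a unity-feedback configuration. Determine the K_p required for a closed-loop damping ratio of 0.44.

K_p = 21.6

Closed-loop characteristic equation: s² + 12s + K_p·8.6 = 0.
So ω_n = √(8.6K_p) and 2ζω_n = 12, giving ζ = 12/(2√(8.6K_p)).
Setting ζ = 0.44: √(8.6K_p) = 12/(2·0.44) = 13.64, so K_p = 186/8.6 = 21.6.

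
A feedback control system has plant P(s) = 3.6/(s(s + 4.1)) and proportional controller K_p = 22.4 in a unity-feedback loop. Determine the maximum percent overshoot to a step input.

The closed-loop denominator s² + 4.1s + 80.64 gives ω_n = √80.64 = 8.98 and ζ = 4.1/(2ω_n) = 0.2283.
%OS = 100·exp(−πζ/√(1−ζ²)) = 100·exp(−π·0.2283/√0.9479) = 47.9%.

47.9%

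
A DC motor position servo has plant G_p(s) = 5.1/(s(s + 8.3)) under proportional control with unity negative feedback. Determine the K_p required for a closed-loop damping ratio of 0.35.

Closed-loop characteristic equation: s² + 8.3s + K_p·5.1 = 0.
So ω_n = √(5.1K_p) and 2ζω_n = 8.3, giving ζ = 8.3/(2√(5.1K_p)).
Setting ζ = 0.35: √(5.1K_p) = 8.3/(2·0.35) = 11.86, so K_p = 140.6/5.1 = 27.6.

K_p = 27.6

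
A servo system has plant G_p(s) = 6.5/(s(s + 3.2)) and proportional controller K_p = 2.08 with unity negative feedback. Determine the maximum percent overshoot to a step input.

Closed-loop characteristic equation: s² + 3.2s + 13.52 = 0, so ω_n = 3.677 rad/s and ζ = 3.2/(2·3.677) = 0.4351.
%OS = 100·exp(−πζ/√(1−ζ²)) = 100·exp(−π·0.4351/√0.8107) = 21.9%.

21.9%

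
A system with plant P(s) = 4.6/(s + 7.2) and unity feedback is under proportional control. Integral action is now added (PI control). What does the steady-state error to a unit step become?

Adding integral action puts a pole at s = 0 in the forward path, raising the system type to 1; a type-1 loop has zero steady-state error to a step.

0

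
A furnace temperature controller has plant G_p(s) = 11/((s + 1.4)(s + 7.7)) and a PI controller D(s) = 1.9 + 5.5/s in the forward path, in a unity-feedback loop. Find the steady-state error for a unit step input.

The open loop D(s)G_p(s) has a pole at the origin (type 1), so the static position error constant is infinite and e_ss = 1/(1+∞) = 0.

0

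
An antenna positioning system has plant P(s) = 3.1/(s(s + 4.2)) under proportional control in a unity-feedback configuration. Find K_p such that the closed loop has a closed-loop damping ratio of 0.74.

Closed-loop characteristic equation: s² + 4.2s + K_p·3.1 = 0.
So ω_n = √(3.1K_p) and 2ζω_n = 4.2, giving ζ = 4.2/(2√(3.1K_p)).
Setting ζ = 0.74: √(3.1K_p) = 4.2/(2·0.74) = 2.838, so K_p = 8.053/3.1 = 2.6.

K_p = 2.6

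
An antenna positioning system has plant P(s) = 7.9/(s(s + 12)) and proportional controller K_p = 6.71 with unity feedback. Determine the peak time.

T_p = 0.762 s

Closed-loop characteristic equation: s² + 12s + 53.01 = 0, so ω_n = 7.281 rad/s and ζ = 12/(2·7.281) = 0.8241.
Damped frequency ω_d = ω_n√(1−ζ²) = 4.124 rad/s, so peak time T_p = π/ω_d = 0.762 s.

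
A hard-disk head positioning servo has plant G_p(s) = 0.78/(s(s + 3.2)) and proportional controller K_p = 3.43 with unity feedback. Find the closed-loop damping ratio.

1 + K_p·G_p(s) = 0 gives s² + 3.2s + 2.675 = 0.
So ω_n² = 2.675 ⇒ ω_n = 1.636 rad/s, and ζ = 3.2/(2ω_n) = 0.978.

ζ = 0.978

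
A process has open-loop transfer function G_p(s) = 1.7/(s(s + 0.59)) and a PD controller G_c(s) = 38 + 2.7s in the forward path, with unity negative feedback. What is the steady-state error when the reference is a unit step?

0

The open loop G_c(s)G_p(s) has a pole at the origin (type 1), so the static position error constant is infinite and e_ss = 1/(1+∞) = 0.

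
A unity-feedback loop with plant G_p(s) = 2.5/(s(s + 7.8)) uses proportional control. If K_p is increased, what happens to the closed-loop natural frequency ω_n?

increase

ω_n = √(2.5·K_p), which grows with K_p.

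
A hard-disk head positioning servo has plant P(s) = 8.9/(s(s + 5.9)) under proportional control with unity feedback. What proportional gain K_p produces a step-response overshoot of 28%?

K_p = 6.93

From %OS = 100·exp(−πζ/√(1−ζ²)) = 28%, ζ = −ln(0.28)/√(π²+ln²(0.28)) = 0.3755.
Characteristic equation s² + 5.9s + 8.9K_p = 0 gives ζ = 5.9/(2√(8.9K_p)).
Setting ζ = 0.3755: √(8.9K_p) = 5.9/(2·0.3755) = 7.855, so K_p = 61.71/8.9 = 6.93.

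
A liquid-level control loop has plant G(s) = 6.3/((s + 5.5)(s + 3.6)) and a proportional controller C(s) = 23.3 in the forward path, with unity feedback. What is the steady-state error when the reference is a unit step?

0.119

The loop is type 0. Static position error constant K_pos = C(0)·G(0) = 23.3·0.3182 = 7.414.
Steady-state error to a unit step: e_ss = 1/(1+K_pos) = 1/8.414 = 0.119.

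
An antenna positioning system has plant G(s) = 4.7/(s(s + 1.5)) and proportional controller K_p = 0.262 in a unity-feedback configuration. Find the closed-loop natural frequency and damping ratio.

The closed-loop denominator is s(s+1.5) + 0.262·4.7 = s² + 1.5s + 1.231.
Matching s² + 2ζω_n s + ω_n²: ω_n = √1.231 = 1.11 rad/s and 2ζω_n = 1.5, so ζ = 1.5/(2·1.11) = 0.676.

ω_n = 1.11 rad/s, ζ = 0.676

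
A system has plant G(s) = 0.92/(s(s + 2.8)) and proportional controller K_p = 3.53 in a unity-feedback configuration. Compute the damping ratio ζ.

ζ = 0.777

1 + K_p·G(s) = 0 gives s² + 2.8s + 3.248 = 0.
Matching s² + 2ζω_n s + ω_n²: ω_n = √3.248 = 1.802 rad/s and 2ζω_n = 2.8, so ζ = 2.8/(2·1.802) = 0.777.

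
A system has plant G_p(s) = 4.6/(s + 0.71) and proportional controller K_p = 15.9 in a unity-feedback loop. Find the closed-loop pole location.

Closed-loop transfer function: T(s) = K_p·G_p(s)/(1 + K_p·G_p(s)) = 73.14/(s + 0.71 + 73.14) = 73.14/(s + 73.85).
The closed-loop pole is at s = −73.85.

s = -73.85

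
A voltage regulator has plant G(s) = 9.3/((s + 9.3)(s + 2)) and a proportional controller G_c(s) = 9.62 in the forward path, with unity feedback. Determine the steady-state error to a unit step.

The loop is type 0. Static position error constant K_pos = G_c(0)·G(0) = 9.62·0.5 = 4.81.
Steady-state error to a unit step: e_ss = 1/(1+K_pos) = 1/5.81 = 0.172.

0.172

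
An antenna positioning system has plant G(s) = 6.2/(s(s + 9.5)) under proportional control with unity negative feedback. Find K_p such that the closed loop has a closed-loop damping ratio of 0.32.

K_p = 35.5

Closed-loop characteristic equation: s² + 9.5s + K_p·6.2 = 0.
So ω_n = √(6.2K_p) and 2ζω_n = 9.5, giving ζ = 9.5/(2√(6.2K_p)).
Setting ζ = 0.32: √(6.2K_p) = 9.5/(2·0.32) = 14.84, so K_p = 220.3/6.2 = 35.5.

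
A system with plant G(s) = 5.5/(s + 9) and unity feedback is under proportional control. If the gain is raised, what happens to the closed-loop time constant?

decrease

Closed-loop pole is at s = −(9+K_p·5.5); larger K_p moves it further left, so τ = 1/(9+K_p·5.5) decreases.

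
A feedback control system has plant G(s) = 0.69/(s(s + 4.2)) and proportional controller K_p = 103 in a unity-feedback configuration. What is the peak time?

T_p = 0.385 s

Closed-loop characteristic equation: s² + 4.2s + 71.07 = 0, so ω_n = 8.43 rad/s and ζ = 4.2/(2·8.43) = 0.2491.
Damped frequency ω_d = ω_n√(1−ζ²) = 8.165 rad/s, so peak time T_p = π/ω_d = 0.385 s.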